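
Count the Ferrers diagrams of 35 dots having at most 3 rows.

Enumerating by decreasing first part gives 120 partitions in all.

120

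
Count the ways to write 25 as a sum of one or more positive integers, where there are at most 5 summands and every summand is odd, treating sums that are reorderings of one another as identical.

A partial list (first 12 by largest part):
25
23,1,1
21,3,1
21,1,1,1,1
19,5,1
19,3,3
19,3,1,1,1
17,7,1
17,5,3
17,5,1,1,1
17,3,3,1,1
15,9,1
…and 35 more, for 47 total.

47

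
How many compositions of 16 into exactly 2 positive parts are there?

15

By stars and bars with positive parts, the count is C(15,1) = 15.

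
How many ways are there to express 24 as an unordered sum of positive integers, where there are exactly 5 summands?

164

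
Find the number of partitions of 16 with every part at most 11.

There are 219 such partitions.

219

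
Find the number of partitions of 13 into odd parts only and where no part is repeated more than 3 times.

Listing the qualifying partitions of 13:
13
1+1+11
1+3+9
1+5+7
3+3+7
1+1+1+3+7
3+5+5
1+1+1+5+5
1+1+3+3+5

9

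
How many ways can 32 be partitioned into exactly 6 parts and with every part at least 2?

282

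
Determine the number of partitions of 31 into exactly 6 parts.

612

Direct enumeration gives 612 partitions.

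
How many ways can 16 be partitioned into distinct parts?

32

There are too many to list fully; the first 12 (by largest part) are:
16
15, 1
14, 2
13, 3
13, 2, 1
12, 4
12, 3, 1
11, 5
11, 4, 1
11, 3, 2
10, 6
10, 5, 1
…and 20 more, for 32 total.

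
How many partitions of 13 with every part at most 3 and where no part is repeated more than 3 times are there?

4

Listing the qualifying partitions of 13:
2, 2, 3, 3, 3
1, 1, 2, 3, 3, 3
1, 2, 2, 2, 3, 3
1, 1, 1, 2, 2, 3, 3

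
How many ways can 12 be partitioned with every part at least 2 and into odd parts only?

3

Enumerating:
3+9
5+7
3+3+3+3
Counting gives 3.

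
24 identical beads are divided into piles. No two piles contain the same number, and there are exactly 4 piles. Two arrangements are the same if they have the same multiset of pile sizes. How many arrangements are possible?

There are too many to list fully; the first 12 (by largest part) are:
18 + 3 + 2 + 1
17 + 4 + 2 + 1
16 + 5 + 2 + 1
16 + 4 + 3 + 1
15 + 6 + 2 + 1
15 + 5 + 3 + 1
15 + 4 + 3 + 2
14 + 7 + 2 + 1
14 + 6 + 3 + 1
14 + 5 + 4 + 1
14 + 5 + 3 + 2
13 + 8 + 2 + 1
…and 35 more, for 47 total.

47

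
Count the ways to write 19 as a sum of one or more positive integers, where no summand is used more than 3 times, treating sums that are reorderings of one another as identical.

258

Systematic enumeration (by largest part, then next-largest, …) yields 258.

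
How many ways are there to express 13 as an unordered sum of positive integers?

Direct enumeration gives 101 partitions.

101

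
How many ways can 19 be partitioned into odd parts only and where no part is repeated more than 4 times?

There are too many to list fully; the first 12 (by largest part) are:
19
17,1,1
15,3,1
15,1,1,1,1
13,5,1
13,3,3
13,3,1,1,1
11,7,1
11,5,3
11,5,1,1,1
11,3,3,1,1
9,9,1
…and 18 more, for 30 total.

30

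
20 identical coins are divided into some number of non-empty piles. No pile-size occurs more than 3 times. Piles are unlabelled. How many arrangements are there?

320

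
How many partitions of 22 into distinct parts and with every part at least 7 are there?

Listing the qualifying partitions of 22:
22
15+7
14+8
13+9
12+10
That's 5 in total.

5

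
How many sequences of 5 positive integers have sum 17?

A composition of 17 into 5 positive parts is chosen by placing 4 dividers among the 16 gaps between 17 units: C(16,4) = 1820.

1820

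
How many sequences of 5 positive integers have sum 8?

35

A composition of 8 into 5 positive parts is chosen by placing 4 dividers among the 7 gaps between 8 units: C(7,4) = 35.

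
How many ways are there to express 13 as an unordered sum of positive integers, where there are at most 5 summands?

57

There are too many to list fully; the first 12 (by largest part) are:
13
1 + 12
2 + 11
1 + 1 + 11
3 + 10
1 + 2 + 10
1 + 1 + 1 + 10
4 + 9
1 + 3 + 9
2 + 2 + 9
1 + 1 + 2 + 9
1 + 1 + 1 + 1 + 9
…and 45 more, for 57 total.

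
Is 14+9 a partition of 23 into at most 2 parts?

The parts sum to 23, and the condition 'there are at most 2 summands' holds.

Yes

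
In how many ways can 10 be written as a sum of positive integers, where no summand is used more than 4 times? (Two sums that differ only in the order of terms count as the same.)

A partial list (first 12 by largest part):
10
1, 9
2, 8
1, 1, 8
3, 7
1, 2, 7
1, 1, 1, 7
4, 6
1, 3, 6
2, 2, 6
1, 1, 2, 6
1, 1, 1, 1, 6
…and 22 more, for 34 total.

34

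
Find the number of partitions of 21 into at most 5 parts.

221

Systematic enumeration (by largest part, then next-largest, …) yields 221.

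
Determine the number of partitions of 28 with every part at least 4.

100

Systematic enumeration (by largest part, then next-largest, …) yields 100.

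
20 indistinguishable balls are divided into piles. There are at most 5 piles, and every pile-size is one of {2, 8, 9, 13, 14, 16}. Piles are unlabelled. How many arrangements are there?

The partitions of 20 that satisfy the conditions:
16, 2, 2
14, 2, 2, 2
9, 9, 2
8, 8, 2, 2

4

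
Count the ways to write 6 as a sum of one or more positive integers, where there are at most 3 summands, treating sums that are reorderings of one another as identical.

7

Enumerating:
6
5, 1
4, 2
4, 1, 1
3, 3
3, 2, 1
2, 2, 2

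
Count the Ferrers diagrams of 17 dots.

There are 297 such partitions.

297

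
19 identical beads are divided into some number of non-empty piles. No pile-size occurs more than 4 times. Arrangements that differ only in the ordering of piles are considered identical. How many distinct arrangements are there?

There are 325 such partitions.

325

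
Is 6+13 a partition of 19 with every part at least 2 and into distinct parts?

Yes

The parts sum to 19, and the condition 'every summand is at least 2' holds; the condition 'all summands are distinct' holds.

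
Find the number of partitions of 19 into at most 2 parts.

10

Listing the qualifying partitions of 19:
19
18+1
17+2
16+3
15+4
14+5
13+6
12+7
11+8
10+9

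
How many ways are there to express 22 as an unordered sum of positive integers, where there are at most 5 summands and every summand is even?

37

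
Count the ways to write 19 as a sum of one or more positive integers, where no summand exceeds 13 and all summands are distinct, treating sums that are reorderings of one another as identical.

44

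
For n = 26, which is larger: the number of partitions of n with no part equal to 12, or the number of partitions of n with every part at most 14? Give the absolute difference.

Partitions of 26 with no part equal to 12: 2301.
Partitions of 26 with every part at most 14: 2241.
|2301 − 2241| = 60.

60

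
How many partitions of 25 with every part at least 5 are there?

30

There are too many to list fully; the first 12 (by largest part) are:
25
5 + 20
6 + 19
7 + 18
8 + 17
9 + 16
10 + 15
5 + 5 + 15
11 + 14
5 + 6 + 14
12 + 13
5 + 7 + 13
…and 18 more, for 30 total.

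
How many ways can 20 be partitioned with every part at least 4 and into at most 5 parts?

Listing the qualifying partitions of 20:
20
16 + 4
15 + 5
14 + 6
13 + 7
12 + 8
12 + 4 + 4
11 + 9
11 + 5 + 4
10 + 10
10 + 6 + 4
10 + 5 + 5
9 + 7 + 4
9 + 6 + 5
8 + 8 + 4
8 + 7 + 5
8 + 6 + 6
8 + 4 + 4 + 4
7 + 7 + 6
7 + 5 + 4 + 4
6 + 6 + 4 + 4
6 + 5 + 5 + 4
5 + 5 + 5 + 5
4 + 4 + 4 + 4 + 4
Counting gives 24.

24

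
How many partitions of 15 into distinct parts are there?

27

A partial list (first 12 by largest part):
15
14 + 1
13 + 2
12 + 3
12 + 2 + 1
11 + 4
11 + 3 + 1
10 + 5
10 + 4 + 1
10 + 3 + 2
9 + 6
9 + 5 + 1
…and 15 more, for 27 total.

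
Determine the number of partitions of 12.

Direct enumeration gives 77 partitions.

77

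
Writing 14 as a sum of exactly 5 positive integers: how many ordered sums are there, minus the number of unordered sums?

692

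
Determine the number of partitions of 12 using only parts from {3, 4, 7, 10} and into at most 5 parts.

2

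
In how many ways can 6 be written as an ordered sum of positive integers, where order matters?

32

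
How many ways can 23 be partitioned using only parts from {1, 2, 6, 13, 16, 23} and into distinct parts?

2

Enumerating:
23
1, 6, 16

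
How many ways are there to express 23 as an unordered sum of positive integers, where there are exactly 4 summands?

Systematic enumeration (by largest part, then next-largest, …) yields 94.

94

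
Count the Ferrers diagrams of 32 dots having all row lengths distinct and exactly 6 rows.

A partial list (first 12 by largest part):
17, 5, 4, 3, 2, 1
16, 6, 4, 3, 2, 1
15, 7, 4, 3, 2, 1
15, 6, 5, 3, 2, 1
14, 8, 4, 3, 2, 1
14, 7, 5, 3, 2, 1
14, 6, 5, 4, 2, 1
13, 9, 4, 3, 2, 1
13, 8, 5, 3, 2, 1
13, 7, 6, 3, 2, 1
13, 7, 5, 4, 2, 1
13, 6, 5, 4, 3, 1
…and 32 more, for 44 total.

44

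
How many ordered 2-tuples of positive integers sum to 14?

13

Place 1 bars in the 13 internal gaps of a row of 14 dots: C(13,1) = 13.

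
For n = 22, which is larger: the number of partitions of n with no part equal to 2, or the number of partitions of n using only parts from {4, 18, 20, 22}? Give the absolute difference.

Partitions of 22 with no part equal to 2: 375.
Partitions of 22 using only parts from {4, 18, 20, 22}: 2.
|375 − 2| = 373.

373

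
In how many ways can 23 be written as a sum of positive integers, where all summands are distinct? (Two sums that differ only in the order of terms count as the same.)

A full systematic count gives 104.

104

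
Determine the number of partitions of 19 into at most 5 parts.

164

A full systematic count gives 164.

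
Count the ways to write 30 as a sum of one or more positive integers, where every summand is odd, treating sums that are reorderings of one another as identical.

Direct enumeration gives 296 partitions.

296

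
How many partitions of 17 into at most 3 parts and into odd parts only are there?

9

Listing the qualifying partitions of 17:
17
15,1,1
13,3,1
11,5,1
11,3,3
9,7,1
9,5,3
7,7,3
7,5,5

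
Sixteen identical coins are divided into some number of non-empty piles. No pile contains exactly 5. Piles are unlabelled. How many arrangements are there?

175

Systematic enumeration (by largest part, then next-largest, …) yields 175.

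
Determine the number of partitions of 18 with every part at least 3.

33

A partial list (first 12 by largest part):
18
15 + 3
14 + 4
13 + 5
12 + 6
12 + 3 + 3
11 + 7
11 + 4 + 3
10 + 8
10 + 5 + 3
10 + 4 + 4
9 + 9
…and 21 more, for 33 total.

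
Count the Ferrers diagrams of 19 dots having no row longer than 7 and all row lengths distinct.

Listing the qualifying partitions of 19:
7 + 6 + 5 + 1
7 + 6 + 4 + 2
7 + 6 + 3 + 2 + 1
7 + 5 + 4 + 3
7 + 5 + 4 + 2 + 1
6 + 5 + 4 + 3 + 1
That's 6 in total.

6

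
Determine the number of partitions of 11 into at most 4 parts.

A partial list (first 12 by largest part):
11
10,1
9,2
9,1,1
8,3
8,2,1
8,1,1,1
7,4
7,3,1
7,2,2
7,2,1,1
6,5
…and 15 more, for 27 total.

27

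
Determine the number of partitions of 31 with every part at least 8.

17

Listing the qualifying partitions of 31:
31
23, 8
22, 9
21, 10
20, 11
19, 12
18, 13
17, 14
16, 15
15, 8, 8
14, 9, 8
13, 10, 8
13, 9, 9
12, 11, 8
12, 10, 9
11, 11, 9
11, 10, 10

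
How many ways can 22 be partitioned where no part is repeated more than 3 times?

Systematic enumeration (by largest part, then next-largest, …) yields 484.

484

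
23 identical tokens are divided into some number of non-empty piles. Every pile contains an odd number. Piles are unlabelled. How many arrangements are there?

104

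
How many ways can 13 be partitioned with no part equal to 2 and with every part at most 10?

There are too many to list fully; the first 12 (by largest part) are:
3, 10
1, 1, 1, 10
4, 9
1, 3, 9
1, 1, 1, 1, 9
5, 8
1, 4, 8
1, 1, 3, 8
1, 1, 1, 1, 1, 8
6, 7
1, 5, 7
1, 1, 4, 7
…and 30 more, for 42 total.

42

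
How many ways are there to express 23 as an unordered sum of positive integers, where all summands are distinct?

104

Systematic enumeration (by largest part, then next-largest, …) yields 104.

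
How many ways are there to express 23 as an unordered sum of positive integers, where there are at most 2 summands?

12

The partitions of 23 that satisfy the conditions:
23
1, 22
2, 21
3, 20
4, 19
5, 18
6, 17
7, 16
8, 15
9, 14
10, 13
11, 12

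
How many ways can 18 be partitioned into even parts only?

30

A partial list (first 12 by largest part):
18
16, 2
14, 4
14, 2, 2
12, 6
12, 4, 2
12, 2, 2, 2
10, 8
10, 6, 2
10, 4, 4
10, 4, 2, 2
10, 2, 2, 2, 2
…and 18 more, for 30 total.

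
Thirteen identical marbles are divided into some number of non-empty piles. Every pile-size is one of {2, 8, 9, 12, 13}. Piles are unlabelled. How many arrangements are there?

Enumerating:
13
2+2+9
Counting gives 2.

2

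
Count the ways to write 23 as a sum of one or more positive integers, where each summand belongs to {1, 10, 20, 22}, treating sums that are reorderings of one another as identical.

5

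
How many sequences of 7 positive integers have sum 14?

1716

A composition of 14 into 7 positive parts is chosen by placing 6 dividers among the 13 gaps between 14 units: C(13,6) = 1716.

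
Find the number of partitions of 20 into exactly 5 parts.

Systematic enumeration (by largest part, then next-largest, …) yields 84.

84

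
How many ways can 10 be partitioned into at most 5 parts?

A partial list (first 12 by largest part):
10
9,1
8,2
8,1,1
7,3
7,2,1
7,1,1,1
6,4
6,3,1
6,2,2
6,2,1,1
6,1,1,1,1
…and 18 more, for 30 total.

30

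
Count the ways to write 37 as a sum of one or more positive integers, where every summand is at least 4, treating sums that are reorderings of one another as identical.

427

Enumerating by decreasing first part gives 427 partitions in all.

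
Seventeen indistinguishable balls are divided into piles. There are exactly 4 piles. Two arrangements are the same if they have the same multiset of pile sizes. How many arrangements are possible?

There are too many to list fully; the first 12 (by largest part) are:
14+1+1+1
13+2+1+1
12+3+1+1
12+2+2+1
11+4+1+1
11+3+2+1
11+2+2+2
10+5+1+1
10+4+2+1
10+3+3+1
10+3+2+2
9+6+1+1
…and 27 more, for 39 total.

39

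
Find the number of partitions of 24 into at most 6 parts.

There are 532 such partitions.

532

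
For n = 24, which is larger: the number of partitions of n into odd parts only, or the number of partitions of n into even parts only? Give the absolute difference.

45

Partitions of 24 into odd parts only: 122.
Partitions of 24 into even parts only: 77.
|122 − 77| = 45.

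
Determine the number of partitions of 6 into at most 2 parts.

Listing the qualifying partitions of 6:
6
1 + 5
2 + 4
3 + 3

4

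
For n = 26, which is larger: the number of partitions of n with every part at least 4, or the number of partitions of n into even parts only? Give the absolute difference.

31

Partitions of 26 with every part at least 4: 70.
Partitions of 26 into even parts only: 101.
|70 − 101| = 31.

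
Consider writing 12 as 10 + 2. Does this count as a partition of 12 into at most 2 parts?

The parts sum to 12, and the condition 'there are at most 2 summands' holds.

Yes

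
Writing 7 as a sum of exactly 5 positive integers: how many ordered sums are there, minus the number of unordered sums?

Ordered (compositions into 5 parts): C(6,4) = 15.
Unordered (partitions into 5 parts): 2.
Difference: 15 − 2 = 13.

13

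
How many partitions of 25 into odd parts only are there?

142

Direct enumeration gives 142 partitions.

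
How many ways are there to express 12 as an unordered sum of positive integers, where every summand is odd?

15

The partitions of 12 that satisfy the conditions:
11,1
9,3
9,1,1,1
7,5
7,3,1,1
7,1,1,1,1,1
5,5,1,1
5,3,3,1
5,3,1,1,1,1
5,1,1,1,1,1,1,1
3,3,3,3
3,3,3,1,1,1
3,3,1,1,1,1,1,1
3,1,1,1,1,1,1,1,1,1
1,1,1,1,1,1,1,1,1,1,1,1
That's 15 in total.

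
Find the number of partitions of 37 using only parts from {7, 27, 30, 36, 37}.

Enumerating:
37
30, 7

2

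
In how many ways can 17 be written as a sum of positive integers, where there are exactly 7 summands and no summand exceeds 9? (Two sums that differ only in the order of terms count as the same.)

A partial list (first 12 by largest part):
9, 3, 1, 1, 1, 1, 1
9, 2, 2, 1, 1, 1, 1
8, 4, 1, 1, 1, 1, 1
8, 3, 2, 1, 1, 1, 1
8, 2, 2, 2, 1, 1, 1
7, 5, 1, 1, 1, 1, 1
7, 4, 2, 1, 1, 1, 1
7, 3, 3, 1, 1, 1, 1
7, 3, 2, 2, 1, 1, 1
7, 2, 2, 2, 2, 1, 1
6, 6, 1, 1, 1, 1, 1
6, 5, 2, 1, 1, 1, 1
…and 24 more, for 36 total.

36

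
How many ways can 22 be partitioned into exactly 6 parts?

136

Counting exhaustively, 136 partitions satisfy the conditions.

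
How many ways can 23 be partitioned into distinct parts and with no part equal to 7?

79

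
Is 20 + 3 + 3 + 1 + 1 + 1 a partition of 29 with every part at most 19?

The parts sum to 29, and the condition 'no summand exceeds 19' is violated.

No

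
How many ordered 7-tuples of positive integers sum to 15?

3003

Place 6 bars in the 14 internal gaps of a row of 15 dots: C(14,6) = 3003.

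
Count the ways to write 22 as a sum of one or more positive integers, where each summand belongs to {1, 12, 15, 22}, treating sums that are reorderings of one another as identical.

4

Enumerating:
22
1+1+1+1+1+1+1+15
1+1+1+1+1+1+1+1+1+1+12
1+1+1+1+1+1+1+1+1+1+1+1+1+1+1+1+1+1+1+1+1+1
Counting gives 4.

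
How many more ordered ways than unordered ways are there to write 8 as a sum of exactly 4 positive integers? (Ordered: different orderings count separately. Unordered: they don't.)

30

Compositions: C(7,3) = 35.
Unordered (partitions into 4 parts): 5.
Difference: 35 − 5 = 30.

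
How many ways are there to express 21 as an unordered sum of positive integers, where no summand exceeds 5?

221

Systematic enumeration (by largest part, then next-largest, …) yields 221.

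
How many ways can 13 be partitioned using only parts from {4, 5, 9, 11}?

2

The partitions of 13 that satisfy the conditions:
9, 4
5, 4, 4
Counting gives 2.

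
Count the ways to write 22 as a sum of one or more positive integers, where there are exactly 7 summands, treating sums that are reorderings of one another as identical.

Systematic enumeration (by largest part, then next-largest, …) yields 131.

131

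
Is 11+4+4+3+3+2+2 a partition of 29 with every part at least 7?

No

The parts sum to 29, and the condition 'every summand is at least 7' is violated.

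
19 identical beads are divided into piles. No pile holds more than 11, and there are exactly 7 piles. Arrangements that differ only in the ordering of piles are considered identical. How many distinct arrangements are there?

63

There are too many to list fully; the first 12 (by largest part) are:
1, 1, 1, 1, 1, 3, 11
1, 1, 1, 1, 2, 2, 11
1, 1, 1, 1, 1, 4, 10
1, 1, 1, 1, 2, 3, 10
1, 1, 1, 2, 2, 2, 10
1, 1, 1, 1, 1, 5, 9
1, 1, 1, 1, 2, 4, 9
1, 1, 1, 1, 3, 3, 9
1, 1, 1, 2, 2, 3, 9
1, 1, 2, 2, 2, 2, 9
1, 1, 1, 1, 1, 6, 8
1, 1, 1, 1, 2, 5, 8
…and 51 more, for 63 total.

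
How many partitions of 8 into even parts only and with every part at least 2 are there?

The partitions of 8 that satisfy the conditions:
8
2+6
4+4
2+2+4
2+2+2+2

5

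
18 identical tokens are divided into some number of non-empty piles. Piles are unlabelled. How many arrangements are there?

385

Counting exhaustively, 385 partitions satisfy the conditions.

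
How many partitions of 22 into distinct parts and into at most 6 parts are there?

There are 89 such partitions.

89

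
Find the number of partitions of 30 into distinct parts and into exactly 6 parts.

A partial list (first 12 by largest part):
15+5+4+3+2+1
14+6+4+3+2+1
13+7+4+3+2+1
13+6+5+3+2+1
12+8+4+3+2+1
12+7+5+3+2+1
12+6+5+4+2+1
11+9+4+3+2+1
11+8+5+3+2+1
11+7+6+3+2+1
11+7+5+4+2+1
11+6+5+4+3+1
…and 14 more, for 26 total.

26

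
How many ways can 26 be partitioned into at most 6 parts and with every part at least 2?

Counting exhaustively, 332 partitions satisfy the conditions.

332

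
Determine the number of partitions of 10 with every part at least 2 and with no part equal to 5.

10

The partitions of 10 that satisfy the conditions:
10
8+2
7+3
6+4
6+2+2
4+4+2
4+3+3
4+2+2+2
3+3+2+2
2+2+2+2+2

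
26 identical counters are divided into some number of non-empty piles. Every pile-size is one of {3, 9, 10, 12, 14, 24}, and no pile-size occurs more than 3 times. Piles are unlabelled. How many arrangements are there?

3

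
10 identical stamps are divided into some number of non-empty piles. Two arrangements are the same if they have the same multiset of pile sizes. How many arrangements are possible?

There are too many to list fully; the first 12 (by largest part) are:
10
9+1
8+2
8+1+1
7+3
7+2+1
7+1+1+1
6+4
6+3+1
6+2+2
6+2+1+1
6+1+1+1+1
…and 30 more, for 42 total.

42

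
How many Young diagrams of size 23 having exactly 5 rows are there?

141

A full systematic count gives 141.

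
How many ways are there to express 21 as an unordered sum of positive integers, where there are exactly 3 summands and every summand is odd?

12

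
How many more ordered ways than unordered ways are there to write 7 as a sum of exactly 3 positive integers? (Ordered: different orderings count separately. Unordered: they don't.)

Ordered (compositions into 3 parts): C(6,2) = 15.
Partitions of 7 into exactly 3 parts: 4.
Difference: 15 − 4 = 11.

11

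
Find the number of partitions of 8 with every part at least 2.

7

The partitions of 8 that satisfy the conditions:
8
6 + 2
5 + 3
4 + 4
4 + 2 + 2
3 + 3 + 2
2 + 2 + 2 + 2
That's 7 in total.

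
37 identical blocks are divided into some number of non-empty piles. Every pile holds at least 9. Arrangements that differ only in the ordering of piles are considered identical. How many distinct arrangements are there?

A partial list (first 12 by largest part):
37
28,9
27,10
26,11
25,12
24,13
23,14
22,15
21,16
20,17
19,18
19,9,9
…and 14 more, for 26 total.

26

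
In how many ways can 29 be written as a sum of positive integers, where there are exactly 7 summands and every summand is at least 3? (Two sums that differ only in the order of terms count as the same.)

21

Listing the qualifying partitions of 29:
11, 3, 3, 3, 3, 3, 3
10, 4, 3, 3, 3, 3, 3
9, 5, 3, 3, 3, 3, 3
9, 4, 4, 3, 3, 3, 3
8, 6, 3, 3, 3, 3, 3
8, 5, 4, 3, 3, 3, 3
8, 4, 4, 4, 3, 3, 3
7, 7, 3, 3, 3, 3, 3
7, 6, 4, 3, 3, 3, 3
7, 5, 5, 3, 3, 3, 3
7, 5, 4, 4, 3, 3, 3
7, 4, 4, 4, 4, 3, 3
6, 6, 5, 3, 3, 3, 3
6, 6, 4, 4, 3, 3, 3
6, 5, 5, 4, 3, 3, 3
6, 5, 4, 4, 4, 3, 3
6, 4, 4, 4, 4, 4, 3
5, 5, 5, 5, 3, 3, 3
5, 5, 5, 4, 4, 3, 3
5, 5, 4, 4, 4, 4, 3
5, 4, 4, 4, 4, 4, 4
Counting gives 21.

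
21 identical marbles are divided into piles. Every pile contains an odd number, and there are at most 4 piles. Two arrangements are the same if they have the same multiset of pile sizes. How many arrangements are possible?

13

The partitions of 21 that satisfy the conditions:
21
19+1+1
17+3+1
15+5+1
15+3+3
13+7+1
13+5+3
11+9+1
11+7+3
11+5+5
9+9+3
9+7+5
7+7+7
That's 13 in total.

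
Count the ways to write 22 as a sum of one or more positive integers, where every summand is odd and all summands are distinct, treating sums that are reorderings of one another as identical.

They are:
21,1
19,3
17,5
15,7
13,9
13,5,3,1
11,7,3,1
9,7,5,1
That's 8 in total.

8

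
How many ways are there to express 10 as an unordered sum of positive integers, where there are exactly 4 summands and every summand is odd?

Enumerating:
7, 1, 1, 1
5, 3, 1, 1
3, 3, 3, 1
That's 3 in total.

3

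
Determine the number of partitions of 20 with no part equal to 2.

242

Direct enumeration gives 242 partitions.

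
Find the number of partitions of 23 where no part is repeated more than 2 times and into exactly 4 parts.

Systematic enumeration (by largest part, then next-largest, …) yields 87.

87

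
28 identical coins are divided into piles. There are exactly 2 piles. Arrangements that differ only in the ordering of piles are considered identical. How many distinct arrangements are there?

14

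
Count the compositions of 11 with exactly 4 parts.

Equivalently, choose which 3 of the 10 gaps become plus signs: C(10,3) = 120.

120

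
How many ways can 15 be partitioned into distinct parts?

27

There are too many to list fully; the first 12 (by largest part) are:
15
14+1
13+2
12+3
12+2+1
11+4
11+3+1
10+5
10+4+1
10+3+2
9+6
9+5+1
…and 15 more, for 27 total.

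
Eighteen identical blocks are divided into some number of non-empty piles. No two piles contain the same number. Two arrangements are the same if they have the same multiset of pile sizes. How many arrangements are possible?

46

There are too many to list fully; the first 12 (by largest part) are:
18
17 + 1
16 + 2
15 + 3
15 + 2 + 1
14 + 4
14 + 3 + 1
13 + 5
13 + 4 + 1
13 + 3 + 2
12 + 6
12 + 5 + 1
…and 34 more, for 46 total.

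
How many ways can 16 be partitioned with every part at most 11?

Enumerating by decreasing first part gives 219 partitions in all.

219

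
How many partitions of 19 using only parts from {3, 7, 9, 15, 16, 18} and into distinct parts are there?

2

They are:
3+16
3+7+9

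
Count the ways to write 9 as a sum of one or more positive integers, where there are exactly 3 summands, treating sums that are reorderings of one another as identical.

They are:
7 + 1 + 1
6 + 2 + 1
5 + 3 + 1
5 + 2 + 2
4 + 4 + 1
4 + 3 + 2
3 + 3 + 3
That's 7 in total.

7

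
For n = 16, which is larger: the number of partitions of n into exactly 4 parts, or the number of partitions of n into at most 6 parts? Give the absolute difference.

102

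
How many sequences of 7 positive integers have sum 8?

7

Equivalently, choose which 6 of the 7 gaps become plus signs: C(7,6) = 7.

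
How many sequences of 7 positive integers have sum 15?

By stars and bars with positive parts, the count is C(14,6) = 3003.

3003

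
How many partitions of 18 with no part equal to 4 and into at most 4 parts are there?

There are too many to list fully; the first 12 (by largest part) are:
18
17+1
16+2
16+1+1
15+3
15+2+1
15+1+1+1
14+3+1
14+2+2
14+2+1+1
13+5
13+3+2
…and 48 more, for 60 total.

60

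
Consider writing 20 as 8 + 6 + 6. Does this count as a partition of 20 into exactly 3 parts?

The parts sum to 20, and the condition 'there are exactly 3 summands' holds.

Yes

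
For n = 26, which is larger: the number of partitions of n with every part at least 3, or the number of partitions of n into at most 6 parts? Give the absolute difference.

Partitions of 26 with every part at least 3: 158.
Partitions of 26 into at most 6 parts: 709.
|158 − 709| = 551.

551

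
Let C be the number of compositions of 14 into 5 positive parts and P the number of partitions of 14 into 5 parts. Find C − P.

Compositions: C(13,4) = 715.
Unordered (partitions into 5 parts): 23.
Difference: 715 − 23 = 692.

692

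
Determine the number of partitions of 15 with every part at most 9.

157

Counting exhaustively, 157 partitions satisfy the conditions.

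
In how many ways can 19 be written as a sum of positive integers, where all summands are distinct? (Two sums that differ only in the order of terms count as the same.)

There are too many to list fully; the first 12 (by largest part) are:
19
1,18
2,17
3,16
1,2,16
4,15
1,3,15
5,14
1,4,14
2,3,14
6,13
1,5,13
…and 42 more, for 54 total.

54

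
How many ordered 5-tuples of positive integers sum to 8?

35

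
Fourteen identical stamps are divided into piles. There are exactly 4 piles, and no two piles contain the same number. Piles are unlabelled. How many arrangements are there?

They are:
1,2,3,8
1,2,4,7
1,2,5,6
1,3,4,6
2,3,4,5
Counting gives 5.

5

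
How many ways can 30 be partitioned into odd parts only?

A full systematic count gives 296.

296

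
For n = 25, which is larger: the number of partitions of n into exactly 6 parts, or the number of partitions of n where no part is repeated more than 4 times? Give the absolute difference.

921

Partitions of 25 into exactly 6 parts: 235.
Partitions of 25 where no part is repeated more than 4 times: 1156.
|235 − 1156| = 921.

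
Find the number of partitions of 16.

Counting exhaustively, 231 partitions satisfy the conditions.

231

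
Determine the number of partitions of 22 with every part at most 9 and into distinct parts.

23

The partitions of 22 that satisfy the conditions:
9 + 8 + 5
9 + 8 + 4 + 1
9 + 8 + 3 + 2
9 + 7 + 6
9 + 7 + 5 + 1
9 + 7 + 4 + 2
9 + 7 + 3 + 2 + 1
9 + 6 + 5 + 2
9 + 6 + 4 + 3
9 + 6 + 4 + 2 + 1
9 + 5 + 4 + 3 + 1
8 + 7 + 6 + 1
8 + 7 + 5 + 2
8 + 7 + 4 + 3
8 + 7 + 4 + 2 + 1
8 + 6 + 5 + 3
8 + 6 + 5 + 2 + 1
8 + 6 + 4 + 3 + 1
8 + 5 + 4 + 3 + 2
7 + 6 + 5 + 4
7 + 6 + 5 + 3 + 1
7 + 6 + 4 + 3 + 2
7 + 5 + 4 + 3 + 2 + 1
Counting gives 23.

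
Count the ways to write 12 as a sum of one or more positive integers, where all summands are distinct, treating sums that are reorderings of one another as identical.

15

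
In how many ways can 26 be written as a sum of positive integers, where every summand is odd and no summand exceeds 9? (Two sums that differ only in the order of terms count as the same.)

Enumerating by decreasing first part gives 91 partitions in all.

91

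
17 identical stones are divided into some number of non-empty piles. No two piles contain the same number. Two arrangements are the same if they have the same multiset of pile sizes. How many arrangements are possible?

38

There are too many to list fully; the first 12 (by largest part) are:
17
16, 1
15, 2
14, 3
14, 2, 1
13, 4
13, 3, 1
12, 5
12, 4, 1
12, 3, 2
11, 6
11, 5, 1
…and 26 more, for 38 total.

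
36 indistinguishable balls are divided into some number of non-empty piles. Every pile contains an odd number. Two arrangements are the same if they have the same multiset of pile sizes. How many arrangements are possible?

668

Enumerating by decreasing first part gives 668 partitions in all.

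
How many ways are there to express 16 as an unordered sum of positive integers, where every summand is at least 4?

11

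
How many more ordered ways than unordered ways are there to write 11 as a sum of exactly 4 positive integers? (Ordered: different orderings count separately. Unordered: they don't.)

109

Compositions: C(10,3) = 120.
Partitions of 11 into exactly 4 parts: 11.
Difference: 120 − 11 = 109.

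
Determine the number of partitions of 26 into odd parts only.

165

A full systematic count gives 165.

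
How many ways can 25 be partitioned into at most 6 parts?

612

A full systematic count gives 612.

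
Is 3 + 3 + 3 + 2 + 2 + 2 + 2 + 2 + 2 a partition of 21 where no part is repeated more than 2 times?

No

The parts sum to 21, and the condition 'no summand is used more than 2 times' is violated.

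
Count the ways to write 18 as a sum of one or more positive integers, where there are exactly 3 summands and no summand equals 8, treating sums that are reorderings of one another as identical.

22

Listing the qualifying partitions of 18:
16, 1, 1
15, 2, 1
14, 3, 1
14, 2, 2
13, 4, 1
13, 3, 2
12, 5, 1
12, 4, 2
12, 3, 3
11, 6, 1
11, 5, 2
11, 4, 3
10, 7, 1
10, 6, 2
10, 5, 3
10, 4, 4
9, 7, 2
9, 6, 3
9, 5, 4
7, 7, 4
7, 6, 5
6, 6, 6
Counting gives 22.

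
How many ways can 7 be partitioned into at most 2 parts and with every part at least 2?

3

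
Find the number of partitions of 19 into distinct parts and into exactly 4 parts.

18

They are:
1, 2, 3, 13
1, 2, 4, 12
1, 2, 5, 11
1, 3, 4, 11
1, 2, 6, 10
1, 3, 5, 10
2, 3, 4, 10
1, 2, 7, 9
1, 3, 6, 9
1, 4, 5, 9
2, 3, 5, 9
1, 3, 7, 8
1, 4, 6, 8
2, 3, 6, 8
2, 4, 5, 8
1, 5, 6, 7
2, 4, 6, 7
3, 4, 5, 7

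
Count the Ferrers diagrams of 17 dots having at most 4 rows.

Enumerating by decreasing first part gives 72 partitions in all.

72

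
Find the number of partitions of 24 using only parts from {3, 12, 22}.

3

Enumerating:
12 + 12
12 + 3 + 3 + 3 + 3
3 + 3 + 3 + 3 + 3 + 3 + 3 + 3
That's 3 in total.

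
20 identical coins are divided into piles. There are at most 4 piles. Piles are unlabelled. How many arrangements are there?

108

A full systematic count gives 108.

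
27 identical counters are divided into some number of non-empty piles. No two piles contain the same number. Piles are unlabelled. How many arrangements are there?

192

Counting exhaustively, 192 partitions satisfy the conditions.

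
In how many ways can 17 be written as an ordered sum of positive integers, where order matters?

65536

The number of compositions of n is 2^(n−1); here 2^16 = 65536.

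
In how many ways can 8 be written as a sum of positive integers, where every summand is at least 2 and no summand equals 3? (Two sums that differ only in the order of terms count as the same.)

5

They are:
8
6 + 2
4 + 4
4 + 2 + 2
2 + 2 + 2 + 2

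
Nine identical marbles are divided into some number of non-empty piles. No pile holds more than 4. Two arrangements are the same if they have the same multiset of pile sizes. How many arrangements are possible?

18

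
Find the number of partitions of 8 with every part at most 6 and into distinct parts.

They are:
2+6
3+5
1+2+5
1+3+4

4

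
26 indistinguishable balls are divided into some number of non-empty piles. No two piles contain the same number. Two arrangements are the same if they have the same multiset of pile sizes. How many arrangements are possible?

165

There are 165 such partitions.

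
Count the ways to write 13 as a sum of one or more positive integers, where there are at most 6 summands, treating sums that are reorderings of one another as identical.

71

A full systematic count gives 71.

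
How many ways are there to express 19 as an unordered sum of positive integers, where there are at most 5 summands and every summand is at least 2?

80

Systematic enumeration (by largest part, then next-largest, …) yields 80.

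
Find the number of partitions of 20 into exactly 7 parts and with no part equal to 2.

24

They are:
14,1,1,1,1,1,1
12,3,1,1,1,1,1
11,4,1,1,1,1,1
10,5,1,1,1,1,1
10,3,3,1,1,1,1
9,6,1,1,1,1,1
9,4,3,1,1,1,1
8,7,1,1,1,1,1
8,5,3,1,1,1,1
8,4,4,1,1,1,1
8,3,3,3,1,1,1
7,6,3,1,1,1,1
7,5,4,1,1,1,1
7,4,3,3,1,1,1
6,6,4,1,1,1,1
6,5,5,1,1,1,1
6,5,3,3,1,1,1
6,4,4,3,1,1,1
6,3,3,3,3,1,1
5,5,4,3,1,1,1
5,4,4,4,1,1,1
5,4,3,3,3,1,1
4,4,4,3,3,1,1
4,3,3,3,3,3,1
That's 24 in total.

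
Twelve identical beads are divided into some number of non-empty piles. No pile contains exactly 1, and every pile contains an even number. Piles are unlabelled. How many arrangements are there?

11

Enumerating:
12
10, 2
8, 4
8, 2, 2
6, 6
6, 4, 2
6, 2, 2, 2
4, 4, 4
4, 4, 2, 2
4, 2, 2, 2, 2
2, 2, 2, 2, 2, 2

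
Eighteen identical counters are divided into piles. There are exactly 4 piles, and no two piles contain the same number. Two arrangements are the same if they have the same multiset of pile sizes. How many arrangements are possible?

They are:
12,3,2,1
11,4,2,1
10,5,2,1
10,4,3,1
9,6,2,1
9,5,3,1
9,4,3,2
8,7,2,1
8,6,3,1
8,5,4,1
8,5,3,2
7,6,4,1
7,6,3,2
7,5,4,2
6,5,4,3
Counting gives 15.

15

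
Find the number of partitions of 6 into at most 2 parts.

4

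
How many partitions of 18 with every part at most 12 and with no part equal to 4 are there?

233

Enumerating by decreasing first part gives 233 partitions in all.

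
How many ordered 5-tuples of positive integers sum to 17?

1820

Place 4 bars in the 16 internal gaps of a row of 17 dots: C(16,4) = 1820.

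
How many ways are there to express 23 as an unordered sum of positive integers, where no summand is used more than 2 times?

355

Direct enumeration gives 355 partitions.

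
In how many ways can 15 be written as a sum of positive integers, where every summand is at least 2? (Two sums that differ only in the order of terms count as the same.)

41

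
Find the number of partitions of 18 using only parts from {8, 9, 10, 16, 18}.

3

They are:
18
8, 10
9, 9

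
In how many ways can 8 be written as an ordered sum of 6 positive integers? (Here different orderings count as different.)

21

Place 5 bars in the 7 internal gaps of a row of 8 dots: C(7,5) = 21.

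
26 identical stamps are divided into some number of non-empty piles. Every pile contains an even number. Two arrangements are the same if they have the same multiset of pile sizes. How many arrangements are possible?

101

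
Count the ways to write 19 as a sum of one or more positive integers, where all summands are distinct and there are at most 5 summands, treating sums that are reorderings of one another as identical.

54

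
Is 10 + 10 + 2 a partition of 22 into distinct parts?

The parts sum to 22, and the condition 'all summands are distinct' is violated.

No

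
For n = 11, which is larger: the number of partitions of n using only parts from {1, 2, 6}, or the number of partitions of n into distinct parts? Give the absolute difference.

Partitions of 11 using only parts from {1, 2, 6}: 9.
Partitions of 11 into distinct parts: 12.
|9 − 12| = 3.

3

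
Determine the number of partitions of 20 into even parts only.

42

A partial list (first 12 by largest part):
20
18, 2
16, 4
16, 2, 2
14, 6
14, 4, 2
14, 2, 2, 2
12, 8
12, 6, 2
12, 4, 4
12, 4, 2, 2
12, 2, 2, 2, 2
…and 30 more, for 42 total.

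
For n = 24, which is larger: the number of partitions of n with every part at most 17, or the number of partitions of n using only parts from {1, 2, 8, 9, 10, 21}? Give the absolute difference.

1481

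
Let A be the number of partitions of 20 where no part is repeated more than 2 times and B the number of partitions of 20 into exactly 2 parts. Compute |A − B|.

Partitions of 20 where no part is repeated more than 2 times: 202.
Partitions of 20 into exactly 2 parts: 10.
|202 − 10| = 192.

192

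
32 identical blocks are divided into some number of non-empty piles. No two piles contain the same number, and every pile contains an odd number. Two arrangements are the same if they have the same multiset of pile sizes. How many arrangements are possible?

23

The partitions of 32 that satisfy the conditions:
31,1
29,3
27,5
25,7
23,9
23,5,3,1
21,11
21,7,3,1
19,13
19,9,3,1
19,7,5,1
17,15
17,11,3,1
17,9,5,1
17,7,5,3
15,13,3,1
15,11,5,1
15,9,7,1
15,9,5,3
13,11,7,1
13,11,5,3
13,9,7,3
11,9,7,5
That's 23 in total.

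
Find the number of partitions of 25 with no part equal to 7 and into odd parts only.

Counting exhaustively, 96 partitions satisfy the conditions.

96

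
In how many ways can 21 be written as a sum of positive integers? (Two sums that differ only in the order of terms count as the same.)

792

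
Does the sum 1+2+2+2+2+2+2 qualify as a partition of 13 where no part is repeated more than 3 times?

No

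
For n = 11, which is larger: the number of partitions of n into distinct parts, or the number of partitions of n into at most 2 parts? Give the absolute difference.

6

Partitions of 11 into distinct parts: 12.
Partitions of 11 into at most 2 parts: 6.
|12 − 6| = 6.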